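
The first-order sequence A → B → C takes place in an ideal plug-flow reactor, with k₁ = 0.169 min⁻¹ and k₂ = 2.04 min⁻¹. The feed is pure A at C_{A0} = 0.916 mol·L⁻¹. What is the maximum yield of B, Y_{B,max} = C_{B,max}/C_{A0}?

Evaluating C_B at τ_opt = ln(k₂/k₁)/(k₂−k₁) gives C_{B,max}/C_{A0} = (k₁/k₂)^[k₂/(k₂−k₁)].
= (0.169/2.04)^(2.04/(2.04−0.169)) = (0.08284)^(1.090) = 0.06615.

0.0662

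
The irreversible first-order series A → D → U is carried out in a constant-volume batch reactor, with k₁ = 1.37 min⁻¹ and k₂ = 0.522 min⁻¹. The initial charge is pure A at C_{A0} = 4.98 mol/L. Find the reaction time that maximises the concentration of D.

1.14 min

Setting dC_D/dt = 0 gives t_opt = ln(k₂/k₁)/(k₂−k₁).
= ln(0.522/1.37)/(0.522−1.37) = ln(0.3810)/-0.8480 = -0.9649/-0.8480 = 1.14 min.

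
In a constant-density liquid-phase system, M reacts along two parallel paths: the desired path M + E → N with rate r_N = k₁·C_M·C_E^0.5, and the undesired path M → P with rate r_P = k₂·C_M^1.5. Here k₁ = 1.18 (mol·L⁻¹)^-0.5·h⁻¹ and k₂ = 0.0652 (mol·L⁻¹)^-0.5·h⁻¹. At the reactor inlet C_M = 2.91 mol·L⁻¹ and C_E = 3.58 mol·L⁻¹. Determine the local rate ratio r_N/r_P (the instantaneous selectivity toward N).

20.1

S_{N/P} = r_N/r_P = (k₁·C_M·C_E^0.5)/(k₂·C_M^1.5) = (k₁/k₂)·C_M^-0.5·C_E^0.5.
= (1.18×2.910×3.580^0.5) / (0.0652×2.910^1.5) = 6.497/0.3237 = 20.1.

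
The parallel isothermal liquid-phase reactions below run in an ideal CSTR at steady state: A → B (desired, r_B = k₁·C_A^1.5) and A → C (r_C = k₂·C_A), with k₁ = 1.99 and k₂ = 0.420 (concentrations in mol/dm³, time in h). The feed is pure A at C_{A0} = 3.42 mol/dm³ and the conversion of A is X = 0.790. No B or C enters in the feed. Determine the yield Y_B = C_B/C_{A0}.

0.632

Exit C_A = C_{A0}(1−X) = 3.42×0.210 = 0.7182 mol/dm³.
In a CSTR the entire volume is at exit conditions, so r_B = 1.99×0.7182^1.5 = 1.211 and r_C = 0.420×0.7182 = 0.3016.
Fraction of consumed A going to B: r_B/(r_B+r_C) = 0.8006.
C_B = 0.8006·C_{A0}·X = 0.8006×3.42×0.790 = 2.16 mol/dm³; Y_B = C_B/C_{A0} = 0.632.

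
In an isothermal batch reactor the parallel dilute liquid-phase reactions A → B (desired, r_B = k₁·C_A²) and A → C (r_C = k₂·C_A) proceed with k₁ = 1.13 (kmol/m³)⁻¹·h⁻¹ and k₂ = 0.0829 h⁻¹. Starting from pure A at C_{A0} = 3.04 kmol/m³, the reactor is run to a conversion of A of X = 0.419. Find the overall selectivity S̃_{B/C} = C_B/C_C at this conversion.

32.0

C_A = C_{A0}(1−X) = 1.766 kmol/m³.
Along a PFR/batch, dC_C/dC_A = −r_C/(r_B+r_C) = −k₂/(k₂+k₁·C_A).
Integrating from C_{A0} to C_A: C_C = (0.0829/1.13)·ln[(0.0829+1.13·3.04)/(0.0829+1.13·1.77)] = 0.07336·ln(3.518/2.079) = 0.03860 kmol/m³.
Then C_B = (C_{A0}−C_A) − C_C = 1.274 − 0.03860 = 1.235 kmol/m³.
S̃_{B/C} = C_B/C_C = 1.235/0.03860 = 32.0.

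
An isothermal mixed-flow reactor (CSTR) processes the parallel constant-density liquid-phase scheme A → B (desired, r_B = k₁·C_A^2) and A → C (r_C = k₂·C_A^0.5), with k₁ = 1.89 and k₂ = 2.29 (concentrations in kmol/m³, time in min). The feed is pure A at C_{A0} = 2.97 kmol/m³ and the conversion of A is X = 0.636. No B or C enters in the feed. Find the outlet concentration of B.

Exit C_A = C_{A0}(1−X) = 2.97×0.364 = 1.081 kmol/m³.
A CSTR operates uniformly at the exit composition, giving r_B = 2.209 and r_C = 2.381 (each k·C_A^n at C_A = 1.081).
Fraction of consumed A going to B: r_B/(r_B+r_C) = 0.4813.
C_B = 0.4813·C_{A0}·X = 0.4813×2.97×0.636 = 0.909 kmol/m³.

0.909 kmol/m³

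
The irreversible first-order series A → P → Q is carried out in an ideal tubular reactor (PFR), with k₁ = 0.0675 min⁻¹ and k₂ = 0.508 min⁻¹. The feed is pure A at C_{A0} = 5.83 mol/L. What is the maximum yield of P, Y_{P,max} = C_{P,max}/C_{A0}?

For a first-order series the maximum intermediate yield is C_{P,max}/C_{A0} = (k₁/k₂)^[k₂/(k₂−k₁)].
= (0.0675/0.508)^(0.508/(0.508−0.0675)) = (0.1329)^(1.153) = 0.09753.

0.0975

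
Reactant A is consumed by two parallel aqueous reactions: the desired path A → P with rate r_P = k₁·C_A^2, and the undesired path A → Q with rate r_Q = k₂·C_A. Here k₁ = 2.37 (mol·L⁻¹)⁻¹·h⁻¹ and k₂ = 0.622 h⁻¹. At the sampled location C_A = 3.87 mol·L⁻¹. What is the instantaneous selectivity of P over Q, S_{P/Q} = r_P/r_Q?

S_{P/Q} = r_P/r_Q = (k₁·C_A^2)/(k₂·C_A) = (k₁/k₂)·C_A.
= (2.37×3.870^2) / (0.622×3.870) = 35.50/2.407 = 14.7.

14.7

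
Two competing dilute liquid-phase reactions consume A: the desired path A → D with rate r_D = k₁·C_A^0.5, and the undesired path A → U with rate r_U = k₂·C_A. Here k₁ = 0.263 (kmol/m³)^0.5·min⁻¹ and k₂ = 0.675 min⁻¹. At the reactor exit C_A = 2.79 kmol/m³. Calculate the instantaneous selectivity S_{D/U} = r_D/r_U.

0.233

S_{D/U} = r_D/r_U = (k₁·C_A^0.5)/(k₂·C_A) = (k₁/k₂)·C_A^-0.5.
= (0.263×2.790^0.5) / (0.675×2.790) = 0.4393/1.883 = 0.233.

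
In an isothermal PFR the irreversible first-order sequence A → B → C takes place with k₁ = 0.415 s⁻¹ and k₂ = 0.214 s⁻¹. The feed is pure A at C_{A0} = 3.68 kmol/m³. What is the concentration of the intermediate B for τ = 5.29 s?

The intermediate concentration in a first-order A→B→C sequence is C_B = k₁C_{A0}(e^(−k₁τ) − e^(−k₂τ))/(k₂−k₁).
e^(−k₁τ) = e^(−0.415×5.29) = e^(−2.195) = 0.1113; e^(−k₂τ) = e^(−1.132) = 0.3224.
C_B = 0.415×3.68/(0.214−0.415) × (0.1113−0.3224) = (-7.598)×(-0.2110) = 1.604 kmol/m³.

1.60 kmol/m³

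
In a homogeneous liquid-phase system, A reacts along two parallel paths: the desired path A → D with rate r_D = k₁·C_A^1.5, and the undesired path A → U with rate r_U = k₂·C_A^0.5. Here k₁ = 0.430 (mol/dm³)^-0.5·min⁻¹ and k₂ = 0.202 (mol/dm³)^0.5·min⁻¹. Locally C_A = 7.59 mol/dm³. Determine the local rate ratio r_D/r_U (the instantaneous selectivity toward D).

16.2

S_{D/U} = r_D/r_U = (k₁·C_A^1.5)/(k₂·C_A^0.5) = (k₁/k₂)·C_A.
= (0.430×7.590^1.5) / (0.202×7.590^0.5) = 8.991/0.5565 = 16.2.
Since the desired path is higher order in A, keeping C_A high (PFR or concentrated feed) favours D.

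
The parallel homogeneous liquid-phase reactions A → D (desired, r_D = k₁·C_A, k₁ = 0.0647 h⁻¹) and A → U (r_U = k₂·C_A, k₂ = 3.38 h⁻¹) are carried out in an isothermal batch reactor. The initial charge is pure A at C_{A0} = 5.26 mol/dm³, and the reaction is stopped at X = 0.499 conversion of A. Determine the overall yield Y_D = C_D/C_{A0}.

0.00937

C_A = C_{A0}(1−X) = 2.635 mol/dm³.
Both paths are first order in A, so the instantaneous fraction to D is constant: dC_D/d(−C_A) = k₁/(k₁+k₂) = 0.01878.
C_D = 0.01878·(C_{A0}−C_A) = 0.01878×2.625 = 0.0493 mol/dm³.
Y_D = C_D/C_{A0} = 0.04930/5.26 = 0.00937.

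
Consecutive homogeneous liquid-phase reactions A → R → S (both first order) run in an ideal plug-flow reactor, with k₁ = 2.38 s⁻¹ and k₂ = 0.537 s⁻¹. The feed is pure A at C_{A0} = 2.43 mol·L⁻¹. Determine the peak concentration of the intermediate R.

For a first-order series the maximum intermediate yield is C_{R,max}/C_{A0} = (k₁/k₂)^[k₂/(k₂−k₁)].
= (2.38/0.537)^(0.537/(0.537−2.38)) = (4.432)^(-0.2914) = 0.6480.
C_{R,max} = 0.6480×2.43 = 1.57 mol·L⁻¹.

1.57 mol·L⁻¹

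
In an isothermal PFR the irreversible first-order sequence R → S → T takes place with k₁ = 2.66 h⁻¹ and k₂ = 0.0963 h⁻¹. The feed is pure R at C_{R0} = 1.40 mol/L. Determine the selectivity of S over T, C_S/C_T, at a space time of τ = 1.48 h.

Solving the coupled first-order balances gives C_S(τ) = [k₁/(k₂−k₁)]·C_{R0}·(e^(−k₁τ) − e^(−k₂τ)).
e^(−k₁τ) = e^(−2.66×1.48) = e^(−3.937) = 0.01951; e^(−k₂τ) = e^(−0.1425) = 0.8672.
C_S = 2.66×1.40/(0.0963−2.66) × (0.01951−0.8672) = (-1.453)×(-0.8477) = 1.231 mol/L.
C_R = C_{R0}e^(−k₁τ) = 0.02731 mol/L, so C_T = C_{R0}−C_R−C_S = 0.1414 mol/L; C_S/C_T = 8.71.

8.71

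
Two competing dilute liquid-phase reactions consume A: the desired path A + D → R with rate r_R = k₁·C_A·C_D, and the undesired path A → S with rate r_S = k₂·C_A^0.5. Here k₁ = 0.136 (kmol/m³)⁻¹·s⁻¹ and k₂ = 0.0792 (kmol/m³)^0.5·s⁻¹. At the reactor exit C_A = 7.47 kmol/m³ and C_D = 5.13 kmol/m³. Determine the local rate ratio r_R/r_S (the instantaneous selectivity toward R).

S_{R/S} = r_R/r_S = (k₁·C_A·C_D)/(k₂·C_A^0.5) = (k₁/k₂)·C_A^0.5·C_D.
= (0.136×7.470×5.130) / (0.0792×7.470^0.5) = 5.212/0.2165 = 24.1.
Since the desired path is higher order in A, keeping C_A high (PFR or concentrated feed) favours R.

24.1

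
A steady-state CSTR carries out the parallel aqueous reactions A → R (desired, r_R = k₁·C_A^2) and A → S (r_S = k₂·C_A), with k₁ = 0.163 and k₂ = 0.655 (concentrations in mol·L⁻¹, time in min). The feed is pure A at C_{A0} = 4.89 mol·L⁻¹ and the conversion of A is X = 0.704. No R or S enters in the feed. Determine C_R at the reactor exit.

0.912 mol·L⁻¹

Exit C_A = C_{A0}(1−X) = 4.89×0.296 = 1.447 mol·L⁻¹.
In a CSTR the entire volume is at exit conditions, so r_R = 0.163×1.447^2 = 0.3415 and r_S = 0.655×1.447 = 0.9481.
Fraction of consumed A going to R: r_R/(r_R+r_S) = 0.2648.
C_R = 0.2648·C_{A0}·X = 0.2648×4.89×0.704 = 0.912 mol·L⁻¹.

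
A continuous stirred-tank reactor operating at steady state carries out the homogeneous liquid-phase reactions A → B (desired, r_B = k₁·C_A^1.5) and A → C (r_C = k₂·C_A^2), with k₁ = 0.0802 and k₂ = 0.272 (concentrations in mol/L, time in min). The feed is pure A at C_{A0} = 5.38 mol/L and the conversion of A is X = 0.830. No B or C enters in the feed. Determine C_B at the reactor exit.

Exit C_A = C_{A0}(1−X) = 5.38×0.170 = 0.9146 mol/L.
A CSTR operates uniformly at the exit composition, giving r_B = 0.07015 and r_C = 0.2275 (each k·C_A^n at C_A = 0.9146).
Fraction of consumed A going to B: r_B/(r_B+r_C) = 0.2357.
C_B = 0.2357·C_{A0}·X = 0.2357×5.38×0.830 = 1.05 mol/L.

1.05 mol/L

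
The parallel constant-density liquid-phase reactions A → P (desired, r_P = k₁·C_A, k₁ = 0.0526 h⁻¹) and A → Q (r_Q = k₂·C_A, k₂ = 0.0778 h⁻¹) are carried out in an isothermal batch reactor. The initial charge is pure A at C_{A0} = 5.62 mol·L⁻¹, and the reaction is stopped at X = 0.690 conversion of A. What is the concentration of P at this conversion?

1.56 mol·L⁻¹

C_A = C_{A0}(1−X) = 1.742 mol·L⁻¹.
Both paths are first order in A, so the instantaneous fraction to P is constant: dC_P/d(−C_A) = k₁/(k₁+k₂) = 0.4034.
C_P = 0.4034·(C_{A0}−C_A) = 0.4034×3.878 = 1.56 mol·L⁻¹.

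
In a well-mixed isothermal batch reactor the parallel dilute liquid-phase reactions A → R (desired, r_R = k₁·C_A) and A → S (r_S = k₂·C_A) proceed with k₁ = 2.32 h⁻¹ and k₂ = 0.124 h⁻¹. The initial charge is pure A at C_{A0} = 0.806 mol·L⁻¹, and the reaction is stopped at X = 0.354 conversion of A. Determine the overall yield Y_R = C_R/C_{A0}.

C_A = C_{A0}(1−X) = 0.5207 mol·L⁻¹.
Both paths are first order in A, so the instantaneous fraction to R is constant: dC_R/d(−C_A) = k₁/(k₁+k₂) = 0.9493.
C_R = 0.9493·(C_{A0}−C_A) = 0.9493×0.2853 = 0.271 mol·L⁻¹.
Y_R = C_R/C_{A0} = 0.2708/0.806 = 0.336.

0.336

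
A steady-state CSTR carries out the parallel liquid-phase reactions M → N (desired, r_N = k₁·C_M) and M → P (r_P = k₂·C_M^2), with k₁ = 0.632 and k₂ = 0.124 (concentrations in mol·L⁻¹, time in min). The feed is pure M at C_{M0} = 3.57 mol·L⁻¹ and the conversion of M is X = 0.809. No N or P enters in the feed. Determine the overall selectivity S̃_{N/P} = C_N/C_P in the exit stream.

Exit C_M = C_{M0}(1−X) = 3.57×0.191 = 0.6819 mol·L⁻¹.
A CSTR operates uniformly at the exit composition, giving r_N = 0.4309 and r_P = 0.05765 (each k·C_M^n at C_M = 0.6819).
Overall selectivity = C_N/C_P = r_Nτ/(r_Pτ) = r_N/r_P = 7.47.

7.47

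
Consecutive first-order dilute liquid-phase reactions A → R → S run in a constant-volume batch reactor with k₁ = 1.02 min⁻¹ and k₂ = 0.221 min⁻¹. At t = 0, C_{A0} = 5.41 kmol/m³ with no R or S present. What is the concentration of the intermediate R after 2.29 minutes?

3.50 kmol/m³

The intermediate concentration in a first-order A→B→C sequence is C_R = k₁C_{A0}(e^(−k₁t) − e^(−k₂t))/(k₂−k₁).
e^(−k₁t) = e^(−1.02×2.29) = e^(−2.336) = 0.09673; e^(−k₂t) = e^(−0.5061) = 0.6028.
C_R = 1.02×5.41/(0.221−1.02) × (0.09673−0.6028) = (-6.906)×(-0.5061) = 3.495 kmol/m³.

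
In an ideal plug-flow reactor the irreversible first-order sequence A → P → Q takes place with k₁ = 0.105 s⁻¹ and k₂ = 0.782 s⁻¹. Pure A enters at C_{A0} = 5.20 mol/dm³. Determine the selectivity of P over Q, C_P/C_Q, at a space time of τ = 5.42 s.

0.246

The intermediate concentration in a first-order A→B→C sequence is C_P = k₁C_{A0}(e^(−k₁τ) − e^(−k₂τ))/(k₂−k₁).
e^(−k₁τ) = e^(−0.105×5.42) = e^(−0.5691) = 0.5660; e^(−k₂τ) = e^(−4.238) = 0.01443.
C_P = 0.105×5.20/(0.782−0.105) × (0.5660−0.01443) = 0.8065×0.5516 = 0.4449 mol/dm³.
C_A = C_{A0}e^(−k₁τ) = 2.943 mol/dm³, so C_Q = C_{A0}−C_A−C_P = 1.812 mol/dm³; C_P/C_Q = 0.246.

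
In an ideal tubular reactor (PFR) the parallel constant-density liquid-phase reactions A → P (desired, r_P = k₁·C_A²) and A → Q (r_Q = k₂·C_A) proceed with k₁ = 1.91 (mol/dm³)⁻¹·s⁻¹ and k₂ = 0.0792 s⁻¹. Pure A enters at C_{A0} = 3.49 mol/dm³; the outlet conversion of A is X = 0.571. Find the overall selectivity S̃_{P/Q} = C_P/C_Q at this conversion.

C_A = C_{A0}(1−X) = 1.497 mol/dm³.
Along a PFR/batch, dC_Q/dC_A = −r_Q/(r_P+r_Q) = −k₂/(k₂+k₁·C_A).
Integrating from C_{A0} to C_A: C_Q = (0.0792/1.91)·ln[(0.0792+1.91·3.49)/(0.0792+1.91·1.50)] = 0.04147·ln(6.745/2.939) = 0.03445 mol/dm³.
Then C_P = (C_{A0}−C_A) − C_Q = 1.993 − 0.03445 = 1.958 mol/dm³.
S̃_{P/Q} = C_P/C_Q = 1.958/0.03445 = 56.8.

56.8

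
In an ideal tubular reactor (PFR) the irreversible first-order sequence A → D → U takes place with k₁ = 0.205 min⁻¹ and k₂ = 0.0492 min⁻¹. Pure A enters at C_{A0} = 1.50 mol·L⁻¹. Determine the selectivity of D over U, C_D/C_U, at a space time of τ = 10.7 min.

Solving the coupled first-order balances gives C_D(τ) = [k₁/(k₂−k₁)]·C_{A0}·(e^(−k₁τ) − e^(−k₂τ)).
e^(−k₁τ) = e^(−0.205×10.7) = e^(−2.193) = 0.1115; e^(−k₂τ) = e^(−0.5264) = 0.5907.
C_D = 0.205×1.50/(0.0492−0.205) × (0.1115−0.5907) = (-1.974)×(-0.4792) = 0.9457 mol·L⁻¹.
C_A = C_{A0}e^(−k₁τ) = 0.1673 mol·L⁻¹, so C_U = C_{A0}−C_A−C_D = 0.3870 mol·L⁻¹; C_D/C_U = 2.44.

2.44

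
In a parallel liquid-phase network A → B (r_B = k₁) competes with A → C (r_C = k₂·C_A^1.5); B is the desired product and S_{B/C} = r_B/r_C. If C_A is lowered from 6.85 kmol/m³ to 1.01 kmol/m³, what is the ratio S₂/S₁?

S_{B/C} = (k₁/k₂)·C_A^-1.5, so S₂/S₁ = (C_{A,2}/C_{A,1})^-1.5.
= (1.01/6.85)^(-1.5) = (0.1474)^(-1.5) = 17.7.
Selectivity toward B rises as C_A falls — low-concentration operation is favoured.

17.7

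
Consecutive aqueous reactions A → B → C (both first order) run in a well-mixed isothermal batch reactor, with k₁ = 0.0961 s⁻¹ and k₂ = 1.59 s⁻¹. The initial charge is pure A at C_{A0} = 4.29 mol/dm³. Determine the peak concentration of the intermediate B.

0.216 mol/dm³

For a first-order series the maximum intermediate yield is C_{B,max}/C_{A0} = (k₁/k₂)^[k₂/(k₂−k₁)].
= (0.0961/1.59)^(1.59/(1.59−0.0961)) = (0.06044)^(1.064) = 0.05046.
C_{B,max} = 0.05046×4.29 = 0.216 mol/dm³.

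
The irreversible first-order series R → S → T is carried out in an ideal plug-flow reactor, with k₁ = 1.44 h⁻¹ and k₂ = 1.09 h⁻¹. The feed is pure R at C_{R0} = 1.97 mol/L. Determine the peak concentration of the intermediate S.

Evaluating C_S at τ_opt = ln(k₂/k₁)/(k₂−k₁) gives C_{S,max}/C_{R0} = (k₁/k₂)^[k₂/(k₂−k₁)].
= (1.44/1.09)^(1.09/(1.09−1.44)) = (1.321)^(-3.114) = 0.4201.
C_{S,max} = 0.4201×1.97 = 0.828 mol/L.

0.828 mol/L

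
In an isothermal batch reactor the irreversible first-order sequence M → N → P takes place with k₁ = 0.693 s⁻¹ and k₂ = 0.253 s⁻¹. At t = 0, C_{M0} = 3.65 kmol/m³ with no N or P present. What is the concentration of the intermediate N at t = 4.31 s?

Solving the coupled first-order balances gives C_N(t) = [k₁/(k₂−k₁)]·C_{M0}·(e^(−k₁t) − e^(−k₂t)).
e^(−k₁t) = e^(−0.693×4.31) = e^(−2.987) = 0.05045; e^(−k₂t) = e^(−1.090) = 0.3361.
C_N = 0.693×3.65/(0.253−0.693) × (0.05045−0.3361) = (-5.749)×(-0.2856) = 1.642 kmol/m³.

1.64 kmol/m³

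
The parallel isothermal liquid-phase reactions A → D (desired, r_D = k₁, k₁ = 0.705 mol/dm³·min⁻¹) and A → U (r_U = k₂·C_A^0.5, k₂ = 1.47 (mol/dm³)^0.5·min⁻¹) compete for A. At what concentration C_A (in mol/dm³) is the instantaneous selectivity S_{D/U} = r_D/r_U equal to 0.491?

0.954 mol/dm³

S_{D/U} = (k₁/k₂)·C_A^-0.5 ⇒ C_A = (S·k₂/k₁)^(-2).
= (0.491×1.47/0.705)^(-2) = (1.024)^(-2) = 0.954 mol/dm³.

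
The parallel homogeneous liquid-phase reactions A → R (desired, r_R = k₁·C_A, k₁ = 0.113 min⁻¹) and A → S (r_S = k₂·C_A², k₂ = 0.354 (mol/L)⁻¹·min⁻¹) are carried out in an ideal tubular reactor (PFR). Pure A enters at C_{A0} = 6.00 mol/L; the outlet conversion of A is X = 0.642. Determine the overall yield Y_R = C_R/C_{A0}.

C_A = C_{A0}(1−X) = 2.148 mol/L.
Along a PFR/batch, dC_R/dC_A = −r_R/(r_R+r_S) = −k₁/(k₁+k₂·C_A).
Integrating from C_{A0} to C_A: C_R = (0.113/0.354)·ln[(0.113+0.354·6.00)/(0.113+0.354·2.15)] = 0.3192·ln(2.237/0.8734) = 0.3002 mol/L.
Y_R = C_R/C_{A0} = 0.3002/6.00 = 0.0500.

0.0500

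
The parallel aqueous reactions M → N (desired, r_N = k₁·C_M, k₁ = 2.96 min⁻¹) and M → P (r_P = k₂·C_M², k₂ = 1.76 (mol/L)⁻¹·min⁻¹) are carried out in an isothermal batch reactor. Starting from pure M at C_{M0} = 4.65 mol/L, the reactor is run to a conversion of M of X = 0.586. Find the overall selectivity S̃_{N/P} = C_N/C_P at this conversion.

C_M = C_{M0}(1−X) = 1.925 mol/L.
Along a PFR/batch, dC_N/dC_M = −r_N/(r_N+r_P) = −k₁/(k₁+k₂·C_M).
Integrating from C_{M0} to C_M: C_N = (2.96/1.76)·ln[(2.96+1.76·4.65)/(2.96+1.76·1.93)] = 1.682·ln(11.14/6.348) = 0.9464 mol/L.
C_P = (C_{M0}−C_M)−C_N = 1.778 mol/L; S̃_{N/P} = 0.9464/1.778 = 0.532.

0.532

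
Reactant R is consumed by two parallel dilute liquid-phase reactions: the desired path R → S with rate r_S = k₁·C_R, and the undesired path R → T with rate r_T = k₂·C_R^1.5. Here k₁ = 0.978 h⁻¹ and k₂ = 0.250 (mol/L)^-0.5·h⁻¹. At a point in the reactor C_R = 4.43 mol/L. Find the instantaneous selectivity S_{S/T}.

S_{S/T} = r_S/r_T = (k₁·C_R)/(k₂·C_R^1.5) = (k₁/k₂)·C_R^-0.5.
= (0.978×4.430) / (0.250×4.430^1.5) = 4.333/2.331 = 1.86.

1.86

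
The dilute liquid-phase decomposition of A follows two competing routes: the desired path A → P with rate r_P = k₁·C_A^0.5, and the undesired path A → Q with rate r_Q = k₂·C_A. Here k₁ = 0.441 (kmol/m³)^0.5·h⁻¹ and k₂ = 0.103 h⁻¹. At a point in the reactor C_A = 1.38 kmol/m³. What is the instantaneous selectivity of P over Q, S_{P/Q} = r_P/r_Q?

3.64

S_{P/Q} = r_P/r_Q = (k₁·C_A^0.5)/(k₂·C_A) = (k₁/k₂)·C_A^-0.5.
= (0.441×1.380^0.5) / (0.103×1.380) = 0.5181/0.1421 = 3.64.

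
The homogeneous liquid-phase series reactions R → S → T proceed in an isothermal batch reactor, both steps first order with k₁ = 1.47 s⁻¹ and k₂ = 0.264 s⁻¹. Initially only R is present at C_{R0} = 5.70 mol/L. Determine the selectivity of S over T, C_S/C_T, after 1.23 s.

Solving the coupled first-order balances gives C_S(t) = [k₁/(k₂−k₁)]·C_{R0}·(e^(−k₁t) − e^(−k₂t)).
e^(−k₁t) = e^(−1.47×1.23) = e^(−1.808) = 0.1640; e^(−k₂t) = e^(−0.3247) = 0.7227.
C_S = 1.47×5.70/(0.264−1.47) × (0.1640−0.7227) = (-6.948)×(-0.5588) = 3.882 mol/L.
C_R = C_{R0}e^(−k₁t) = 0.9346 mol/L, so C_T = C_{R0}−C_R−C_S = 0.8832 mol/L; C_S/C_T = 4.40.

4.40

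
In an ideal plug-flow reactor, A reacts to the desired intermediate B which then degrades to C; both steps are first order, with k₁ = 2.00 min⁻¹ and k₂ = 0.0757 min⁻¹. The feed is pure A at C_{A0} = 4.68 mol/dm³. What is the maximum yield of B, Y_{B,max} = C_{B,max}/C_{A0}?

0.879

Evaluating C_B at τ_opt = ln(k₂/k₁)/(k₂−k₁) gives C_{B,max}/C_{A0} = (k₁/k₂)^[k₂/(k₂−k₁)].
= (2.00/0.0757)^(0.0757/(0.0757−2.00)) = (26.42)^(-0.03934) = 0.8791.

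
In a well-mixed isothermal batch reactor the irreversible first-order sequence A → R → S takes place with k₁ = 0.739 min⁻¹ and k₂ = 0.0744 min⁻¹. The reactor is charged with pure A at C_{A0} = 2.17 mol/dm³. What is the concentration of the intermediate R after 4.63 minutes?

The intermediate concentration in a first-order A→B→C sequence is C_R = k₁C_{A0}(e^(−k₁t) − e^(−k₂t))/(k₂−k₁).
e^(−k₁t) = e^(−0.739×4.63) = e^(−3.422) = 0.03266; e^(−k₂t) = e^(−0.3445) = 0.7086.
C_R = 0.739×2.17/(0.0744−0.739) × (0.03266−0.7086) = (-2.413)×(-0.6759) = 1.631 mol/dm³.

1.63 mol/dm³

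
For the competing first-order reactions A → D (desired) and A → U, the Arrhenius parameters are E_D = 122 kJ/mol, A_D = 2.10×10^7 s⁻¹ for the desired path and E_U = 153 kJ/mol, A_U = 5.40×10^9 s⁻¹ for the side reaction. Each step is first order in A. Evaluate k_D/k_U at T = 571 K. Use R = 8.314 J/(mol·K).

2.67

With equal orders, S_{D/U} = k_D/k_U = (A_D/A_U)·exp[(E_U−E_D)/(RT)].
(E_U−E_D)/(RT) = (153−122)×10³/(8.314×571) = 31000/4747 = 6.530.
k_D/k_U = (2.10×10^7/5.40×10^9)·exp(6.530) = 0.003889 × 685.4 = 2.67.
Since E_D < E_U, lowering the temperature improves selectivity toward D.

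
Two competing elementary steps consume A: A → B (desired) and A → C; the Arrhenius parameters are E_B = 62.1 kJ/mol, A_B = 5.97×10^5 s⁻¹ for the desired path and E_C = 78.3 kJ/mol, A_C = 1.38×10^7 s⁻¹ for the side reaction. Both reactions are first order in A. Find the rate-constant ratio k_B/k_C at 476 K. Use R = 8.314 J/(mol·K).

2.59

k_B/k_C = (A_B/A_C)·exp[−(E_B−E_C)/(RT)] = (A_B/A_C)·exp[(E_C−E_B)/(RT)].
(E_C−E_B)/(RT) = (78.3−62.1)×10³/(8.314×476) = 16200/3957 = 4.094.
k_B/k_C = (5.97×10^5/1.38×10^7)·exp(4.094) = 0.04326 × 59.95 = 2.59.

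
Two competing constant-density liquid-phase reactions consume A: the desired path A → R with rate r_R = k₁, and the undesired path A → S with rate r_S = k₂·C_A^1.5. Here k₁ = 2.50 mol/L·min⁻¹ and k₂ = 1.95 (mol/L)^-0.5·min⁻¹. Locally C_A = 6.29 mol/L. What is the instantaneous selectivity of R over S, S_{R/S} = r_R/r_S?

0.0813

S_{R/S} = r_R/r_S = (k₁)/(k₂·C_A^1.5) = (k₁/k₂)·C_A^-1.5.
= (2.50) / (1.95×6.290^1.5) = 2.500/30.76 = 0.0813.
The undesired path is higher order in A, so low C_A (CSTR or dilute feed) favours R.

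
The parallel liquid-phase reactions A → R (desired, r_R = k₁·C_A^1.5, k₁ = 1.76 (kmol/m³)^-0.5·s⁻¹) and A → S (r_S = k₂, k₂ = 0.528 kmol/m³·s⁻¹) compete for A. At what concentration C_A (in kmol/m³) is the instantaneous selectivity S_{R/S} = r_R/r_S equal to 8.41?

S_{R/S} = (k₁/k₂)·C_A^1.5 ⇒ C_A = (S·k₂/k₁)^(1/1.5).
= (8.41×0.528/1.76)^(0.6667) = (2.523)^(0.6667) = 1.85 kmol/m³.

1.85 kmol/m³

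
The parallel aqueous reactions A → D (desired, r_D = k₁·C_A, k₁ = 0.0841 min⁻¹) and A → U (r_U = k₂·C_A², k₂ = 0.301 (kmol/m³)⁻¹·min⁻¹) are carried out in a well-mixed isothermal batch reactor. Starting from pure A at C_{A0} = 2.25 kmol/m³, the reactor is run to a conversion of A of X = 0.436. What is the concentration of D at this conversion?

0.137 kmol/m³

C_A = C_{A0}(1−X) = 1.269 kmol/m³.
Along a PFR/batch, dC_D/dC_A = −r_D/(r_D+r_U) = −k₁/(k₁+k₂·C_A).
Integrating from C_{A0} to C_A: C_D = (0.0841/0.301)·ln[(0.0841+0.301·2.25)/(0.0841+0.301·1.27)] = 0.2794·ln(0.7613/0.4661) = 0.1371 kmol/m³.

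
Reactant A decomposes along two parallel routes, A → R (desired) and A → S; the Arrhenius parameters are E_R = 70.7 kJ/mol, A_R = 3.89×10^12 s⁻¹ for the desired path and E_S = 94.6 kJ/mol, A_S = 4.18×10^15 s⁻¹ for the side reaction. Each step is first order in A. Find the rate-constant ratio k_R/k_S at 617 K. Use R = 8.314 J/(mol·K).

0.0982

k_R/k_S = (A_R/A_S)·exp[−(E_R−E_S)/(RT)] = (A_R/A_S)·exp[(E_S−E_R)/(RT)].
(E_S−E_R)/(RT) = (94.6−70.7)×10³/(8.314×617) = 23900/5130 = 4.659.
k_R/k_S = (3.89×10^12/4.18×10^15)·exp(4.659) = 9.306×10^-4 × 105.5 = 0.0982.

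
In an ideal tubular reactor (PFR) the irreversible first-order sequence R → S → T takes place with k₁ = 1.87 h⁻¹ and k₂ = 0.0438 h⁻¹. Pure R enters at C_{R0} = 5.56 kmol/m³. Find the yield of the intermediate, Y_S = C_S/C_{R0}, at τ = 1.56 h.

For first-order series with pure R initially, C_S(τ) = k₁C_{R0}/(k₂−k₁)·(e^(−k₁τ) − e^(−k₂τ)).
e^(−k₁τ) = e^(−1.87×1.56) = e^(−2.917) = 0.05408; e^(−k₂τ) = e^(−0.06833) = 0.9340.
C_S = 1.87×5.56/(0.0438−1.87) × (0.05408−0.9340) = (-5.693)×(-0.8799) = 5.009 kmol/m³.
Y_S = C_S/C_{R0} = 5.009/5.56 = 0.901.

0.901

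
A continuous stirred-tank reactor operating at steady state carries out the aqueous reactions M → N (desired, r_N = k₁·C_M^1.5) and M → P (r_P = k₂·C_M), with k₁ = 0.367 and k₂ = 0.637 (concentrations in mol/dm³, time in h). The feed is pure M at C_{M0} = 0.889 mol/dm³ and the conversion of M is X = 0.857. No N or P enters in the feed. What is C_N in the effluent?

Exit C_M = C_{M0}(1−X) = 0.889×0.143 = 0.1271 mol/dm³.
Rates in a CSTR are evaluated at the outlet concentration: r_N = 0.367×0.1271^1.5 = 0.01663, r_P = 0.637×0.1271 = 0.08098.
Fraction of consumed M going to N: r_N/(r_N+r_P) = 0.1704.
C_N = 0.1704·C_{M0}·X = 0.1704×0.889×0.857 = 0.130 mol/dm³.

0.130 mol/dm³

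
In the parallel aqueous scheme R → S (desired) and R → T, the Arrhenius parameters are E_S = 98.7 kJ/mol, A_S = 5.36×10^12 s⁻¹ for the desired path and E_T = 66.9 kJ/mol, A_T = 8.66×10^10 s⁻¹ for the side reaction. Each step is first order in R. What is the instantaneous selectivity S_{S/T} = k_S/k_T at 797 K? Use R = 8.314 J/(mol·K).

0.510

k_S/k_T = (A_S/A_T)·exp[−(E_S−E_T)/(RT)] = (A_S/A_T)·exp[(E_T−E_S)/(RT)].
(E_T−E_S)/(RT) = (66.9−98.7)×10³/(8.314×797) = -31800/6626 = -4.799.
k_S/k_T = (5.36×10^12/8.66×10^10)·exp(-4.799) = 61.89 × 0.008237 = 0.510.
Since E_S > E_T, raising the temperature improves selectivity toward S.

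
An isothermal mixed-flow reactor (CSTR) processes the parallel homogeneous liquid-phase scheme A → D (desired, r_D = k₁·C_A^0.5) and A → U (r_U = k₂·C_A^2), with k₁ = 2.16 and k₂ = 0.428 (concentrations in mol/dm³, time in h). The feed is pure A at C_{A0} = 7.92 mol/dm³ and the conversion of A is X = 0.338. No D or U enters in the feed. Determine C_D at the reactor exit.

0.792 mol/dm³

Exit C_A = C_{A0}(1−X) = 7.92×0.662 = 5.243 mol/dm³.
Rates in a CSTR are evaluated at the outlet concentration: r_D = 2.16×5.243^0.5 = 4.946, r_U = 0.428×5.243^2 = 11.77.
Fraction of consumed A going to D: r_D/(r_D+r_U) = 0.2960.
C_D = 0.2960·C_{A0}·X = 0.2960×7.92×0.338 = 0.792 mol/dm³.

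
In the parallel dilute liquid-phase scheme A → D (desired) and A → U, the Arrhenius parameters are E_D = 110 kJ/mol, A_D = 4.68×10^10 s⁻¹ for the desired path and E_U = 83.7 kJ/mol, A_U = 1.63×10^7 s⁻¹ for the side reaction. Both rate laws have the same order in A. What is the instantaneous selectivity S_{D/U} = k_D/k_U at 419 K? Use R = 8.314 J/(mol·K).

1.51

k_D/k_U = (A_D/A_U)·exp[−(E_D−E_U)/(RT)] = (A_D/A_U)·exp[(E_U−E_D)/(RT)].
(E_U−E_D)/(RT) = (83.7−110)×10³/(8.314×419) = -26300/3484 = -7.550.
k_D/k_U = (4.68×10^10/1.63×10^7)·exp(-7.550) = 2871 × 5.262×10^-4 = 1.51.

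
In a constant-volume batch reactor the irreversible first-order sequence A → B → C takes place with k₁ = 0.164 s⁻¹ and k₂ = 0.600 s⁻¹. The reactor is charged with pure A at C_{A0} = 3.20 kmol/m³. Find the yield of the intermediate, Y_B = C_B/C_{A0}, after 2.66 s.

The intermediate concentration in a first-order A→B→C sequence is C_B = k₁C_{A0}(e^(−k₁t) − e^(−k₂t))/(k₂−k₁).
e^(−k₁t) = e^(−0.164×2.66) = e^(−0.4362) = 0.6465; e^(−k₂t) = e^(−1.596) = 0.2027.
C_B = 0.164×3.20/(0.600−0.164) × (0.6465−0.2027) = 1.204×0.4438 = 0.5341 kmol/m³.
Y_B = C_B/C_{A0} = 0.5341/3.20 = 0.167.

0.167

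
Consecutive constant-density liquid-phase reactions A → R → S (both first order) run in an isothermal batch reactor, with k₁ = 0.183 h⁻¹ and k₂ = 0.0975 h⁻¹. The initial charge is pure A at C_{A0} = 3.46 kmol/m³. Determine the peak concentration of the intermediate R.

1.69 kmol/m³

Evaluating C_R at t_opt = ln(k₂/k₁)/(k₂−k₁) gives C_{R,max}/C_{A0} = (k₁/k₂)^[k₂/(k₂−k₁)].
= (0.183/0.0975)^(0.0975/(0.0975−0.183)) = (1.877)^(-1.140) = 0.4877.
C_{R,max} = 0.4877×3.46 = 1.69 kmol/m³.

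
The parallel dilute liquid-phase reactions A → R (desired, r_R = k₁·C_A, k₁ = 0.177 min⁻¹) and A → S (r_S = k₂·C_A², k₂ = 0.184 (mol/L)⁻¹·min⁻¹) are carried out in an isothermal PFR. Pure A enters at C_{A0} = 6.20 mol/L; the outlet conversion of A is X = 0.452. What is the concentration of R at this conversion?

0.478 mol/L

C_A = C_{A0}(1−X) = 3.398 mol/L.
Along a PFR/batch, dC_R/dC_A = −r_R/(r_R+r_S) = −k₁/(k₁+k₂·C_A).
Integrating from C_{A0} to C_A: C_R = (0.177/0.184)·ln[(0.177+0.184·6.20)/(0.177+0.184·3.40)] = 0.9620·ln(1.318/0.8022) = 0.4775 mol/L.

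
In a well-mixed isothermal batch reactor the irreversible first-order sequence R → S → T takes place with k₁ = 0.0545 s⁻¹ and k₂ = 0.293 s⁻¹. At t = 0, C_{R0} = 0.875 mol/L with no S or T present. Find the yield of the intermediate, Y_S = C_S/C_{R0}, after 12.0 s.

0.112

Solving the coupled first-order balances gives C_S(t) = [k₁/(k₂−k₁)]·C_{R0}·(e^(−k₁t) − e^(−k₂t)).
e^(−k₁t) = e^(−0.0545×12.0) = e^(−0.6540) = 0.5200; e^(−k₂t) = e^(−3.516) = 0.02972.
C_S = 0.0545×0.875/(0.293−0.0545) × (0.5200−0.02972) = 0.1999×0.4902 = 0.09802 mol/L.
Y_S = C_S/C_{R0} = 0.09802/0.875 = 0.112.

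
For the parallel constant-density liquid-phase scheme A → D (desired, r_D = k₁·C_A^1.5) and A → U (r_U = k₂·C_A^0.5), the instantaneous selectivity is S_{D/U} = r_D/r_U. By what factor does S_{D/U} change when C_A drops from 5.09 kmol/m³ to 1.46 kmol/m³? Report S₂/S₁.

0.287

S_{D/U} = (k₁/k₂)·C_A, so S₂/S₁ = (C_{A,2}/C_{A,1}).
= 1.46/5.09 = 0.287.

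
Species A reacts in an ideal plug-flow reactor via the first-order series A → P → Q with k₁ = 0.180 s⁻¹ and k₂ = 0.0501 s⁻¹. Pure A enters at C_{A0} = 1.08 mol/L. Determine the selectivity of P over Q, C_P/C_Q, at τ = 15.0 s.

1.51

Solving the coupled first-order balances gives C_P(τ) = [k₁/(k₂−k₁)]·C_{A0}·(e^(−k₁τ) − e^(−k₂τ)).
e^(−k₁τ) = e^(−0.180×15.0) = e^(−2.700) = 0.06721; e^(−k₂τ) = e^(−0.7515) = 0.4717.
C_P = 0.180×1.08/(0.0501−0.180) × (0.06721−0.4717) = (-1.497)×(-0.4045) = 0.6053 mol/L.
C_A = C_{A0}e^(−k₁τ) = 0.07258 mol/L, so C_Q = C_{A0}−C_A−C_P = 0.4021 mol/L; C_P/C_Q = 1.51.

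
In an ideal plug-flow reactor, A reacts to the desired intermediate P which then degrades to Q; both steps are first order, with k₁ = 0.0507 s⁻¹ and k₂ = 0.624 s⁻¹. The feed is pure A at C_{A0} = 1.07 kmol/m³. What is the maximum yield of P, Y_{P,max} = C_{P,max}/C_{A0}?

At the optimum, C_{P,max}/C_{A0} = (k₁/k₂)^[k₂/(k₂−k₁)].
= (0.0507/0.624)^(0.624/(0.624−0.0507)) = (0.08125)^(1.088) = 0.06507.

0.0651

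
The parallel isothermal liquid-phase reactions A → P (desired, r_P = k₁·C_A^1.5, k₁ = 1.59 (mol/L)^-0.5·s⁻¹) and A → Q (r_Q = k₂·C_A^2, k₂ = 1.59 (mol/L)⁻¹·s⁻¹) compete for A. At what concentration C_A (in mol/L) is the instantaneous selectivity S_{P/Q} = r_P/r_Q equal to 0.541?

3.42 mol/L

S_{P/Q} = (k₁/k₂)·C_A^-0.5 ⇒ C_A = (S·k₂/k₁)^(-2).
= (0.541×1.59/1.59)^(-2) = (0.5410)^(-2) = 3.42 mol/L.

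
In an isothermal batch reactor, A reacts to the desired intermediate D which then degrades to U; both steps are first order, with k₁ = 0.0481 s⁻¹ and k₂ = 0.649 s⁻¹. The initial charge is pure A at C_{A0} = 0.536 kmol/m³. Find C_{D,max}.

0.0323 kmol/m³

Evaluating C_D at t_opt = ln(k₂/k₁)/(k₂−k₁) gives C_{D,max}/C_{A0} = (k₁/k₂)^[k₂/(k₂−k₁)].
= (0.0481/0.649)^(0.649/(0.649−0.0481)) = (0.07411)^(1.080) = 0.06018.
C_{D,max} = 0.06018×0.536 = 0.0323 kmol/m³.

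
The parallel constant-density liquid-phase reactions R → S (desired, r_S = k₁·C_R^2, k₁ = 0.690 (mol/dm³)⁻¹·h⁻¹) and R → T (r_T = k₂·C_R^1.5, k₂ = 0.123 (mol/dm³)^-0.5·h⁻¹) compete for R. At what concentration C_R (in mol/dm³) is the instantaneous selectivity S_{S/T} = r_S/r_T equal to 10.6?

3.57 mol/dm³

S_{S/T} = (k₁/k₂)·C_R^0.5 ⇒ C_R = (S·k₂/k₁)^(2).
= (10.6×0.123/0.690)^(2) = (1.890)^(2) = 3.57 mol/dm³.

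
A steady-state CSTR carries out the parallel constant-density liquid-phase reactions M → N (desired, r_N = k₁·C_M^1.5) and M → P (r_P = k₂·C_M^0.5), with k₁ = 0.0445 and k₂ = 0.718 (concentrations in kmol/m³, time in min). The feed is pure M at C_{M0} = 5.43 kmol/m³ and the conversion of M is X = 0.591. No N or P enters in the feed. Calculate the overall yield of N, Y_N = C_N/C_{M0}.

0.0715

Exit C_M = C_{M0}(1−X) = 5.43×0.409 = 2.221 kmol/m³.
Rates in a CSTR are evaluated at the outlet concentration: r_N = 0.0445×2.221^1.5 = 0.1473, r_P = 0.718×2.221^0.5 = 1.070.
Fraction of consumed M going to N: r_N/(r_N+r_P) = 0.1210.
C_N = 0.1210·C_{M0}·X = 0.1210×5.43×0.591 = 0.388 kmol/m³; Y_N = C_N/C_{M0} = 0.0715.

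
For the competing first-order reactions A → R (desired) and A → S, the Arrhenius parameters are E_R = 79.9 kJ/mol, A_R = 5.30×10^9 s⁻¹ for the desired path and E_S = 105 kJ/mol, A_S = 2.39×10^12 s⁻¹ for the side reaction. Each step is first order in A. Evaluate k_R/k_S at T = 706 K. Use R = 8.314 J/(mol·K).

Since both paths have the same order in A, the concentration cancels and S_{R/S} = k_R/k_S = (A_R/A_S)·exp[(E_S−E_R)/(RT)].
(E_S−E_R)/(RT) = (105−79.9)×10³/(8.314×706) = 25100/5870 = 4.276.
k_R/k_S = (5.30×10^9/2.39×10^12)·exp(4.276) = 0.002218 × 71.97 = 0.160.
Since E_R < E_S, lowering the temperature improves selectivity toward R.

0.160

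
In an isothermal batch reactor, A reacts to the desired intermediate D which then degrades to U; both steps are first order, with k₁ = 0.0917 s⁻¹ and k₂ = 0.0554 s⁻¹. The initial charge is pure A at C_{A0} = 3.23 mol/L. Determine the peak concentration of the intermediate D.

Evaluating C_D at t_opt = ln(k₂/k₁)/(k₂−k₁) gives C_{D,max}/C_{A0} = (k₁/k₂)^[k₂/(k₂−k₁)].
= (0.0917/0.0554)^(0.0554/(0.0554−0.0917)) = (1.655)^(-1.526) = 0.4634.
C_{D,max} = 0.4634×3.23 = 1.50 mol/L.

1.50 mol/L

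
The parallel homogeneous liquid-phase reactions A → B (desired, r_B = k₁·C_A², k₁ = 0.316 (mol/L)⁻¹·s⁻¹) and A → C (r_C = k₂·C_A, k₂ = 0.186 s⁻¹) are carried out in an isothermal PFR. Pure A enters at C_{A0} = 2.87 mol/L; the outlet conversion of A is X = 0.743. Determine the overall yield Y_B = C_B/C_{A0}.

0.546

C_A = C_{A0}(1−X) = 0.7376 mol/L.
Along a PFR/batch, dC_C/dC_A = −r_C/(r_B+r_C) = −k₂/(k₂+k₁·C_A).
Integrating from C_{A0} to C_A: C_C = (0.186/0.316)·ln[(0.186+0.316·2.87)/(0.186+0.316·0.738)] = 0.5886·ln(1.093/0.4191) = 0.5642 mol/L.
Then C_B = (C_{A0}−C_A) − C_C = 2.132 − 0.5642 = 1.568 mol/L.
Y_B = C_B/C_{A0} = 1.568/2.87 = 0.546.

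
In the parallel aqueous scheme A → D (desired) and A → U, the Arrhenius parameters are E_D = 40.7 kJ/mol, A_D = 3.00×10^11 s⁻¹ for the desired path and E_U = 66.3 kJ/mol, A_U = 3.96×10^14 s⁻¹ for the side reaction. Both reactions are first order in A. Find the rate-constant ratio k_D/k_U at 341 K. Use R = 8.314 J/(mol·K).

Since both paths have the same order in A, the concentration cancels and S_{D/U} = k_D/k_U = (A_D/A_U)·exp[(E_U−E_D)/(RT)].
(E_U−E_D)/(RT) = (66.3−40.7)×10³/(8.314×341) = 25600/2835 = 9.030.
k_D/k_U = (3.00×10^11/3.96×10^14)·exp(9.030) = 7.576×10^-4 × 8348 = 6.32.
Since E_D < E_U, lowering the temperature improves selectivity toward D.

6.32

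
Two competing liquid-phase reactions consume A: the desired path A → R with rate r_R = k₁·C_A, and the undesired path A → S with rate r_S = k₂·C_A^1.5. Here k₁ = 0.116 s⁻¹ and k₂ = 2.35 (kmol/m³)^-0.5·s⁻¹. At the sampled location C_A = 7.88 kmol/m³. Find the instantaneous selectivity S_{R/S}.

S_{R/S} = r_R/r_S = (k₁·C_A)/(k₂·C_A^1.5) = (k₁/k₂)·C_A^-0.5.
= (0.116×7.880) / (2.35×7.880^1.5) = 0.9141/51.98 = 0.0176.

0.0176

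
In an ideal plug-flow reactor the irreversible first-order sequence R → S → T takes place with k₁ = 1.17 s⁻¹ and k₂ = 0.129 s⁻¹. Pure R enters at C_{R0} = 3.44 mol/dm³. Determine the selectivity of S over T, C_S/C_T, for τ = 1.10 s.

The intermediate concentration in a first-order A→B→C sequence is C_S = k₁C_{R0}(e^(−k₁τ) − e^(−k₂τ))/(k₂−k₁).
e^(−k₁τ) = e^(−1.17×1.10) = e^(−1.287) = 0.2761; e^(−k₂τ) = e^(−0.1419) = 0.8677.
C_S = 1.17×3.44/(0.129−1.17) × (0.2761−0.8677) = (-3.866)×(-0.5916) = 2.287 mol/dm³.
C_R = C_{R0}e^(−k₁τ) = 0.9498 mol/dm³, so C_T = C_{R0}−C_R−C_S = 0.2029 mol/dm³; C_S/C_T = 11.3.

11.3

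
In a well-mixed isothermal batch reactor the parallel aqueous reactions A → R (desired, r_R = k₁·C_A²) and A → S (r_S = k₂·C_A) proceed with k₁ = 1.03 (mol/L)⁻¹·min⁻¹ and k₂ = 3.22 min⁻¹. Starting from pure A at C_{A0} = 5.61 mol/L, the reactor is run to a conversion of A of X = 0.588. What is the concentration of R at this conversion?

C_A = C_{A0}(1−X) = 2.311 mol/L.
Along a PFR/batch, dC_S/dC_A = −r_S/(r_R+r_S) = −k₂/(k₂+k₁·C_A).
Integrating from C_{A0} to C_A: C_S = (3.22/1.03)·ln[(3.22+1.03·5.61)/(3.22+1.03·2.31)] = 3.126·ln(8.998/5.601) = 1.482 mol/L.
Then C_R = (C_{A0}−C_A) − C_S = 3.299 − 1.482 = 1.816 mol/L.

1.82 mol/L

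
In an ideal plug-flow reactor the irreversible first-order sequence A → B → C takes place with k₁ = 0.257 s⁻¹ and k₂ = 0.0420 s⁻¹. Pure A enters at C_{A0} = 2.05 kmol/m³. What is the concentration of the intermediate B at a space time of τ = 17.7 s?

1.14 kmol/m³

The intermediate concentration in a first-order A→B→C sequence is C_B = k₁C_{A0}(e^(−k₁τ) − e^(−k₂τ))/(k₂−k₁).
e^(−k₁τ) = e^(−0.257×17.7) = e^(−4.549) = 0.01058; e^(−k₂τ) = e^(−0.7434) = 0.4755.
C_B = 0.257×2.05/(0.0420−0.257) × (0.01058−0.4755) = (-2.450)×(-0.4649) = 1.139 kmol/m³.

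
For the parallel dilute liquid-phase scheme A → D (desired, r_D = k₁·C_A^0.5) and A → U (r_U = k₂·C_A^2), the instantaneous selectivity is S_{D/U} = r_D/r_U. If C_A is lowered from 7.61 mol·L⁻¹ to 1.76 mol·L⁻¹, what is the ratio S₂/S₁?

S_{D/U} = (k₁/k₂)·C_A^-1.5, so S₂/S₁ = (C_{A,2}/C_{A,1})^-1.5.
= (1.76/7.61)^(-1.5) = (0.2313)^(-1.5) = 8.99.
Selectivity toward D rises as C_A falls — low-concentration operation is favoured.

8.99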